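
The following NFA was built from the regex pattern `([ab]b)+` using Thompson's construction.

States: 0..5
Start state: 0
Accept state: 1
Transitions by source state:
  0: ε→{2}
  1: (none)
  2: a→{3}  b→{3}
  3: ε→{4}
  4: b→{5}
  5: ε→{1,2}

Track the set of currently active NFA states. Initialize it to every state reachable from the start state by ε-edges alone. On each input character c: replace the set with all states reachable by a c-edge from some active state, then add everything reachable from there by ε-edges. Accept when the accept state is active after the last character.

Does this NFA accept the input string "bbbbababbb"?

Answer: ACCEPT

Trace:
S₀ = ε-closure({0}) = {0,2}
'b' @ 1: {3,4}
'b' @ 2: {1,2,5}  [accepting]
'b' @ 3: {3,4}
'b' @ 4: {1,2,5}  [accepting]
'a' @ 5: {3,4}
'b' @ 6: {1,2,5}  [accepting]
'a' @ 7: {3,4}
'b' @ 8: {1,2,5}  [accepting]
'b' @ 9: {3,4}
'b' @ 10: {1,2,5}  [accepting]
end set {1,2,5} — state 1 in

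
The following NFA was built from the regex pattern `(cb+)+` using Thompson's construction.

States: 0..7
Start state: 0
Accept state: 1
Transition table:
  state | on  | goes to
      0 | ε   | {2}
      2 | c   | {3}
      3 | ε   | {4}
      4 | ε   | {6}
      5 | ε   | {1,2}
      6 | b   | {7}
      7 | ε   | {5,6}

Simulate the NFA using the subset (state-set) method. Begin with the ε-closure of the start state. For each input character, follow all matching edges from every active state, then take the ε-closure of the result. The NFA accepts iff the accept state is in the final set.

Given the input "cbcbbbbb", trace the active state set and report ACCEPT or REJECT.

start: ε-closure({0}) = {0,2}
'c' @ 1: {3,4,6}
'b' @ 2: {1,2,5,6,7}  (accept∈set)
'c' @ 3: {3,4,6}
'b' @ 4: {1,2,5,6,7}  (accept∈set)
'b' @ 5: {1,2,5,6,7}  (accept∈set)
'b' @ 6: {1,2,5,6,7}  (accept∈set)
'b' @ 7: {1,2,5,6,7}  (accept∈set)
'b' @ 8: {1,2,5,6,7}  (accept∈set)
after full input: {1,2,5,6,7}  (accept=1 in)

Answer: ACCEPT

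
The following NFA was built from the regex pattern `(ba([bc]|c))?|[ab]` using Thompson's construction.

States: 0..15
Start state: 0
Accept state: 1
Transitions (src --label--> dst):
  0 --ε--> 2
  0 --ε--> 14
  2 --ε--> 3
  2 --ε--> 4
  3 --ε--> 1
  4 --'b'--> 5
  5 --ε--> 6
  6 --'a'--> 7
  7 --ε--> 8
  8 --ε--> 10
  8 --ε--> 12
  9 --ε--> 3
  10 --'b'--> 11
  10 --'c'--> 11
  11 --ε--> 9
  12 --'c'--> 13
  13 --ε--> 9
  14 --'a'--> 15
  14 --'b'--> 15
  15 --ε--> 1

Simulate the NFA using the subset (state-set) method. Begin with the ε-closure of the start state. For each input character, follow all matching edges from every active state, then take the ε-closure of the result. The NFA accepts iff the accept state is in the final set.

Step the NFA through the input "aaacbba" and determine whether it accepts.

Answer: REJECT

Steps:
initial (ε-close {0}): {0,1,2,3,4,14}
'a' @ 1: {1,15}  ✓accept
'a' @ 2: {}  — dead — no transitions
rest 'acbba' ignored (set empty)
final: {}; accept 1 not in set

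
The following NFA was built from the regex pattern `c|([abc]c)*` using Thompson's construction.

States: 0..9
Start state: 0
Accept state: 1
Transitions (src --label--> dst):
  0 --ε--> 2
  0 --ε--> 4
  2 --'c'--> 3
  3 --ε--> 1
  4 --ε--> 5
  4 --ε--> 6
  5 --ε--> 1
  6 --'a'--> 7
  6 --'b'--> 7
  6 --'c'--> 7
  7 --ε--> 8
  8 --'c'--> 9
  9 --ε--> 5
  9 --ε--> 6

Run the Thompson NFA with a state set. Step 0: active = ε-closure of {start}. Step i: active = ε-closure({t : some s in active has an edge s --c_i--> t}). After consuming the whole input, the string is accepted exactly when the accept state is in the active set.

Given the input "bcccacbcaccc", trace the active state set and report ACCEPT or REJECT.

Answer: ACCEPT

Derivation:
initial (ε-close {0}): {0,1,2,4,5,6}
'b' @ 1: {7,8}
'c' @ 2: {1,5,6,9}  [accepting]
'c' @ 3: {7,8}
'c' @ 4: {1,5,6,9}  [accepting]
'a' @ 5: {7,8}
'c' @ 6: {1,5,6,9}  [accepting]
'b' @ 7: {7,8}
'c' @ 8: {1,5,6,9}  [accepting]
'a' @ 9: {7,8}
'c' @ 10: {1,5,6,9}  [accepting]
'c' @ 11: {7,8}
'c' @ 12: {1,5,6,9}  [accepting]
end set {1,5,6,9} — state 1 in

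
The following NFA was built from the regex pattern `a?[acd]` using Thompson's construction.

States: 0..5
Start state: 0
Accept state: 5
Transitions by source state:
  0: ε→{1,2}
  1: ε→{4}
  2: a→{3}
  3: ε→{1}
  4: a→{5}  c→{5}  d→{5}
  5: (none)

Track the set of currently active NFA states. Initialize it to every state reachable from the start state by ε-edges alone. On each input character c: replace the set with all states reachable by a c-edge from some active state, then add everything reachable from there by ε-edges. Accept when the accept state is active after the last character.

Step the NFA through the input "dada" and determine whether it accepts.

start: ε-closure({0}) = {0,1,2,4}
'd' @ 1: {5}  [accepting]
'a' @ 2: {}  — state set empty
rest 'da' ignored (set empty)
final: {}; accept 5 not in set

Answer: REJECT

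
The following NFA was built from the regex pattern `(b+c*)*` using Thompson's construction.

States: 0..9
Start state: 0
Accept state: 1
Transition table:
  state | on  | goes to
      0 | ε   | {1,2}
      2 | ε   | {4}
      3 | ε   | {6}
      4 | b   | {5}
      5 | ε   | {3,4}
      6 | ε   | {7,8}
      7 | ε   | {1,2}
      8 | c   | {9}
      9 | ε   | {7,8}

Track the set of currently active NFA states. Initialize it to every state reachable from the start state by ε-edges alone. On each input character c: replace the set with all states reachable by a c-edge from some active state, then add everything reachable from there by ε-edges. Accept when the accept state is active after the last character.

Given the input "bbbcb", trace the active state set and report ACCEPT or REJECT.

initial (ε-close {0}): {0,1,2,4}
'b' @ 1: {1,2,3,4,5,6,7,8}  (accept∈set)
'b' @ 2: {1,2,3,4,5,6,7,8}  (accept∈set)
'b' @ 3: {1,2,3,4,5,6,7,8}  (accept∈set)
'c' @ 4: {1,2,4,7,8,9}  (accept∈set)
'b' @ 5: {1,2,3,4,5,6,7,8}  (accept∈set)
final: {1,2,3,4,5,6,7,8}; accept 1 in set

Answer: ACCEPT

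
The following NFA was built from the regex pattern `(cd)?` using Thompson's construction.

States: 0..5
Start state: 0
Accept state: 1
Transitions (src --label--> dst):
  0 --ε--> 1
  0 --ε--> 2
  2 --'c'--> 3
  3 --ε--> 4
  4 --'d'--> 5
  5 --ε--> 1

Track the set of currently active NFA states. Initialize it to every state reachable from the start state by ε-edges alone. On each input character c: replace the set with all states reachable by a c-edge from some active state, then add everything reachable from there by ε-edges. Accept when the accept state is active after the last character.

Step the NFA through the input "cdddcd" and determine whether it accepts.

initial (ε-close {0}): {0,1,2}
'c' @ 1: {3,4}
'd' @ 2: {1,5}  [accepting]
'd' @ 3: {}  — state set empty
rest 'dcd' ignored (set empty)
final: {}; accept 1 not in set

Answer: REJECT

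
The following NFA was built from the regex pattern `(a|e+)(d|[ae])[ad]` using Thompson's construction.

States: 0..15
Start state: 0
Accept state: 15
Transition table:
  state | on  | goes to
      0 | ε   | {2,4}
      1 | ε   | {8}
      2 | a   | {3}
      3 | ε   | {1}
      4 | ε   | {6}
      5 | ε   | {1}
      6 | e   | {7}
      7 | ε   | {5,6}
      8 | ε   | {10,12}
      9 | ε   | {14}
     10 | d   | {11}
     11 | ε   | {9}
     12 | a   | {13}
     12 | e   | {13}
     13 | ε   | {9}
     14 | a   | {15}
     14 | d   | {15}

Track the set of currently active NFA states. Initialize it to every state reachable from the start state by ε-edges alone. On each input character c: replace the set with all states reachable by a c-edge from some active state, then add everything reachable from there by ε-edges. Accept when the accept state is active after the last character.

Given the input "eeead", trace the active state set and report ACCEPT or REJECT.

initial (ε-close {0}): {0,2,4,6}
'e' @ 1: {1,5,6,7,8,10,12}
'e' @ 2: {1,5,6,7,8,9,10,12,13,14}
'e' @ 3: {1,5,6,7,8,9,10,12,13,14}
'a' @ 4: {9,13,14,15}  [accepting]
'd' @ 5: {15}  [accepting]
after full input: {15}  (accept=15 in)

Answer: ACCEPT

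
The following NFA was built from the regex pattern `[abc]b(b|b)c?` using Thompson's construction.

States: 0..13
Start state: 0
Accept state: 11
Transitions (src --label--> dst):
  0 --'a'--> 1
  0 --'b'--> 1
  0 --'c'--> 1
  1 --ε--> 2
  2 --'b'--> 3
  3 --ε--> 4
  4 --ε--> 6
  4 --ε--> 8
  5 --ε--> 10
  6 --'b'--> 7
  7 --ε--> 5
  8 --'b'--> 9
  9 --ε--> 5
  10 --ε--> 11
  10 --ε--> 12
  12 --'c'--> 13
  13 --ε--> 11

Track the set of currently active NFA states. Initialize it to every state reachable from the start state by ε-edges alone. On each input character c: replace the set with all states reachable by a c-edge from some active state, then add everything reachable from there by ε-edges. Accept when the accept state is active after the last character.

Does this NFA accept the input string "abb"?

Answer: ACCEPT

Derivation:
initial (ε-close {0}): {0}
'a' @ 1: {1,2}
'b' @ 2: {3,4,6,8}
'b' @ 3: {5,7,9,10,11,12}  [accepting]
after full input: {5,7,9,10,11,12}  (accept=11 in)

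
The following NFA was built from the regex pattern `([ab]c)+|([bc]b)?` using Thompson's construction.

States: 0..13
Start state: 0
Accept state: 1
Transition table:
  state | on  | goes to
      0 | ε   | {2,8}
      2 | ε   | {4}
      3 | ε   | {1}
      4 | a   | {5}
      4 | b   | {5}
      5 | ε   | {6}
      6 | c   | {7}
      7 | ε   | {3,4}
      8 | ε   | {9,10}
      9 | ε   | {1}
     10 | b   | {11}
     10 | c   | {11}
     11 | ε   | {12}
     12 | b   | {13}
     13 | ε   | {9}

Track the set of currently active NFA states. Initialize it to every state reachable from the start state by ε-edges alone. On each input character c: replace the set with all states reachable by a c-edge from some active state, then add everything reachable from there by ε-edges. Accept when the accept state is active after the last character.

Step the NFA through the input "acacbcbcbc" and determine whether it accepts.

Answer: ACCEPT

Trace:
start: ε-closure({0}) = {0,1,2,4,8,9,10}
'a' @ 1: {5,6}
'c' @ 2: {1,3,4,7}  ✓accept
'a' @ 3: {5,6}
'c' @ 4: {1,3,4,7}  ✓accept
'b' @ 5: {5,6}
'c' @ 6: {1,3,4,7}  ✓accept
'b' @ 7: {5,6}
'c' @ 8: {1,3,4,7}  ✓accept
'b' @ 9: {5,6}
'c' @ 10: {1,3,4,7}  ✓accept
final: {1,3,4,7}; accept 1 in set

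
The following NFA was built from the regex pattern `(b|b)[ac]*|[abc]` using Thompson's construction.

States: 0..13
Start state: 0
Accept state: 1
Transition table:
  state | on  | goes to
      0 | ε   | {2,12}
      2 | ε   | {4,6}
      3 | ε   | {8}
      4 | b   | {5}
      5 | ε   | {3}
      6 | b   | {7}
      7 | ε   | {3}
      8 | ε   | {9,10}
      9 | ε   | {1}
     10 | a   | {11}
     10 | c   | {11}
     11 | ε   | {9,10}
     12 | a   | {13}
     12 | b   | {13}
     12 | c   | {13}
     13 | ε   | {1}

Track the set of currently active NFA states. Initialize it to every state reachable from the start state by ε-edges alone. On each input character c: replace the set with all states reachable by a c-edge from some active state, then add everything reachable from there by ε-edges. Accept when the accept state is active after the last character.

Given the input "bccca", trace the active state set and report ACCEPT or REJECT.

start: ε-closure({0}) = {0,2,4,6,12}
'b' @ 1: {1,3,5,7,8,9,10,13}  ✓accept
'c' @ 2: {1,9,10,11}  ✓accept
'c' @ 3: {1,9,10,11}  ✓accept
'c' @ 4: {1,9,10,11}  ✓accept
'a' @ 5: {1,9,10,11}  ✓accept
after full input: {1,9,10,11}  (accept=1 in)

Answer: ACCEPT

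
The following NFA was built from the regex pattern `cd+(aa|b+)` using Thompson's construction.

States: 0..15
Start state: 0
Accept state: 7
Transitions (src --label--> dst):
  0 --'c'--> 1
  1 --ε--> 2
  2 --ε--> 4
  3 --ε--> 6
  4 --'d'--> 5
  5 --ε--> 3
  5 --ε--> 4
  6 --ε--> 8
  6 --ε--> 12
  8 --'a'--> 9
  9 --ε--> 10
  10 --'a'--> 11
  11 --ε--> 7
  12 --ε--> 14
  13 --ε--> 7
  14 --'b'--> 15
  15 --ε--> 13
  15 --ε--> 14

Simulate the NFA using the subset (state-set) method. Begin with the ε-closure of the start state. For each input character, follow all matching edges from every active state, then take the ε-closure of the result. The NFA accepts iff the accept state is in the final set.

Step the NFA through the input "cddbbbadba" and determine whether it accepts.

Answer: REJECT

Steps:
S₀ = ε-closure({0}) = {0}
'c' @ 1: {1,2,4}
'd' @ 2: {3,4,5,6,8,12,14}
'd' @ 3: {3,4,5,6,8,12,14}
'b' @ 4: {7,13,14,15}  ✓accept
'b' @ 5: {7,13,14,15}  ✓accept
'b' @ 6: {7,13,14,15}  ✓accept
'a' @ 7: {}  — no active states
rest 'dba' ignored (set empty)
after full input: {}  (accept=7 not in)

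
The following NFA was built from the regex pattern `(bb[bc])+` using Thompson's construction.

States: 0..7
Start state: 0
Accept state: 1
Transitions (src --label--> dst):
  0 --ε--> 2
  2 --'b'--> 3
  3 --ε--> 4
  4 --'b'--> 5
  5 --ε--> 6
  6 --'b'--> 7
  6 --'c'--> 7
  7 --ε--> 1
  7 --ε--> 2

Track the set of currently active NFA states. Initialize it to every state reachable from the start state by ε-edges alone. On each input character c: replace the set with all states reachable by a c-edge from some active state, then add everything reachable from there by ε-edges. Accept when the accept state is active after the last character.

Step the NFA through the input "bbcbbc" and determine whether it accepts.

Answer: ACCEPT

Trace:
start: ε-closure({0}) = {0,2}
'b' @ 1: {3,4}
'b' @ 2: {5,6}
'c' @ 3: {1,2,7}  [accepting]
'b' @ 4: {3,4}
'b' @ 5: {5,6}
'c' @ 6: {1,2,7}  [accepting]
final: {1,2,7}; accept 1 in set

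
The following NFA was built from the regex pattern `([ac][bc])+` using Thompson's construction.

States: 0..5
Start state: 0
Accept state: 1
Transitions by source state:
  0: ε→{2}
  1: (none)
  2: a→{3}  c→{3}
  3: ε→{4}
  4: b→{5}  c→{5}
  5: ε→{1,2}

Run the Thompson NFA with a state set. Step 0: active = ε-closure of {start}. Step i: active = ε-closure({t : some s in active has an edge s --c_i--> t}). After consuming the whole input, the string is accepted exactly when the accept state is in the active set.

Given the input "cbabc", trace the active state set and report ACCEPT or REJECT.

Answer: REJECT

Steps:
S₀ = ε-closure({0}) = {0,2}
'c' @ 1: {3,4}
'b' @ 2: {1,2,5}  [accepting]
'a' @ 3: {3,4}
'b' @ 4: {1,2,5}  [accepting]
'c' @ 5: {3,4}
final: {3,4}; accept 1 not in set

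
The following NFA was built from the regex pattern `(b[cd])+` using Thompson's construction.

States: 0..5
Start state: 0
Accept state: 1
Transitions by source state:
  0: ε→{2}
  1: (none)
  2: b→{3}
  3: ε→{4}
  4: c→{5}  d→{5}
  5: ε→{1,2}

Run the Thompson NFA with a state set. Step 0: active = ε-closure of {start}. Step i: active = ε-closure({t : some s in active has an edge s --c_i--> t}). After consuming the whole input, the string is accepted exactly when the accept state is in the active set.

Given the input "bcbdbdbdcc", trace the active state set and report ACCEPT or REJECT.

initial (ε-close {0}): {0,2}
'b' @ 1: {3,4}
'c' @ 2: {1,2,5}  ✓accept
'b' @ 3: {3,4}
'd' @ 4: {1,2,5}  ✓accept
'b' @ 5: {3,4}
'd' @ 6: {1,2,5}  ✓accept
'b' @ 7: {3,4}
'd' @ 8: {1,2,5}  ✓accept
'c' @ 9: {}  — dead — no transitions
rest 'c' ignored (set empty)
end set {} — state 1 not in

Answer: REJECT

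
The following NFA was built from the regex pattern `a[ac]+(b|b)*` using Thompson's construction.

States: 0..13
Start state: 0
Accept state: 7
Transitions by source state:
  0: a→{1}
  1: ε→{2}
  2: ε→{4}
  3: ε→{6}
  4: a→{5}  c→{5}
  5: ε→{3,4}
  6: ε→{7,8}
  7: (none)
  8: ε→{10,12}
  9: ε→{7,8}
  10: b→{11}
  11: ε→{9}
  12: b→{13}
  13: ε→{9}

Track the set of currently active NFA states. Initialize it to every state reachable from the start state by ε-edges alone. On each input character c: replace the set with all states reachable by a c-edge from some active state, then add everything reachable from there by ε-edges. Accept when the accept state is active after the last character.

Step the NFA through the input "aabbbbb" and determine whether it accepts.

S₀ = ε-closure({0}) = {0}
'a' @ 1: {1,2,4}
'a' @ 2: {3,4,5,6,7,8,10,12}  [accepting]
'b' @ 3: {7,8,9,10,11,12,13}  [accepting]
'b' @ 4: {7,8,9,10,11,12,13}  [accepting]
'b' @ 5: {7,8,9,10,11,12,13}  [accepting]
'b' @ 6: {7,8,9,10,11,12,13}  [accepting]
'b' @ 7: {7,8,9,10,11,12,13}  [accepting]
after full input: {7,8,9,10,11,12,13}  (accept=7 in)

Answer: ACCEPT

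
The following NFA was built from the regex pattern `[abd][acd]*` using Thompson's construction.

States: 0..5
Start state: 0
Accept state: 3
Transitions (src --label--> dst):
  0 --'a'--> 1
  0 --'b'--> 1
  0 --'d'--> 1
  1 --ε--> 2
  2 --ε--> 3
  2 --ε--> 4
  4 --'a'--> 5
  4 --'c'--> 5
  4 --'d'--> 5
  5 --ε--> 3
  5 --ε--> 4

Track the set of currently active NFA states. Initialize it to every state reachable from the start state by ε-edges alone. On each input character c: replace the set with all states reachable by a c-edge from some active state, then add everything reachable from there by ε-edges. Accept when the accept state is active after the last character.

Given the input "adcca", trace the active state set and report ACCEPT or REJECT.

Answer: ACCEPT

Derivation:
S₀ = ε-closure({0}) = {0}
'a' @ 1: {1,2,3,4}  ✓accept
'd' @ 2: {3,4,5}  ✓accept
'c' @ 3: {3,4,5}  ✓accept
'c' @ 4: {3,4,5}  ✓accept
'a' @ 5: {3,4,5}  ✓accept
after full input: {3,4,5}  (accept=3 in)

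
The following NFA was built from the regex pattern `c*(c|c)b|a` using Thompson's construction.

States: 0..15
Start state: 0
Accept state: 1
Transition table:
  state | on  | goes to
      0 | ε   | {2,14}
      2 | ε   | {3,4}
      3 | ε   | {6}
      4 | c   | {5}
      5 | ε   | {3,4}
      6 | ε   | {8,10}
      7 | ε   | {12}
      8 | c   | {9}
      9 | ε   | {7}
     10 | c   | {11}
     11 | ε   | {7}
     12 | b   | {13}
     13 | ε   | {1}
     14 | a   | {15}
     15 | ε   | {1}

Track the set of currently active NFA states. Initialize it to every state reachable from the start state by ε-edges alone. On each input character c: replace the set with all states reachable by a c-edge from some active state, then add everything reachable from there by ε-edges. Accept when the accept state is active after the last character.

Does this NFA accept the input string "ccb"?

S₀ = ε-closure({0}) = {0,2,3,4,6,8,10,14}
'c' @ 1: {3,4,5,6,7,8,9,10,11,12}
'c' @ 2: {3,4,5,6,7,8,9,10,11,12}
'b' @ 3: {1,13}  ✓accept
final: {1,13}; accept 1 in set

Answer: ACCEPT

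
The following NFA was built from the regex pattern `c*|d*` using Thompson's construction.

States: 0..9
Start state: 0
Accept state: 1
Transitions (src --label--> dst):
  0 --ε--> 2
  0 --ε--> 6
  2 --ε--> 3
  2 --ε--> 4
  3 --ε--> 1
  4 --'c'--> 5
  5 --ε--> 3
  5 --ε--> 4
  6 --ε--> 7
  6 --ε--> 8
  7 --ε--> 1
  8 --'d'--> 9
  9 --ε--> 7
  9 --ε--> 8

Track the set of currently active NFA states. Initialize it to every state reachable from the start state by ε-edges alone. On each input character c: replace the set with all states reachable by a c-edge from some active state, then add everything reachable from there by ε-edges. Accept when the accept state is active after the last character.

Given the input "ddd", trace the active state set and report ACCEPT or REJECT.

Answer: ACCEPT

Derivation:
S₀ = ε-closure({0}) = {0,1,2,3,4,6,7,8}
'd' @ 1: {1,7,8,9}  (accept∈set)
'd' @ 2: {1,7,8,9}  (accept∈set)
'd' @ 3: {1,7,8,9}  (accept∈set)
after full input: {1,7,8,9}  (accept=1 in)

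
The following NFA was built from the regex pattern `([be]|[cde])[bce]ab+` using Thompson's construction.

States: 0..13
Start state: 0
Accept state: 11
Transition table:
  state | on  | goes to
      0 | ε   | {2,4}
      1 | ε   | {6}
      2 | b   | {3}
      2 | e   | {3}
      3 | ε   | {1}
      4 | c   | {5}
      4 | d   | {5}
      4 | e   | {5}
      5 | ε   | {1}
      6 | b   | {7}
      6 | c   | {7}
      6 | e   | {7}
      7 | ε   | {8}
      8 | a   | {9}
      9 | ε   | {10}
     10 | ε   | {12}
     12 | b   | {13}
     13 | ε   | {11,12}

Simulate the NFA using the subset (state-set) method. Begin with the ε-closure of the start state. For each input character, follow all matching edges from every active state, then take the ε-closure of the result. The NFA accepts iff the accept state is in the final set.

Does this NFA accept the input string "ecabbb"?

Answer: ACCEPT

Trace:
initial (ε-close {0}): {0,2,4}
'e' @ 1: {1,3,5,6}
'c' @ 2: {7,8}
'a' @ 3: {9,10,12}
'b' @ 4: {11,12,13}  [accepting]
'b' @ 5: {11,12,13}  [accepting]
'b' @ 6: {11,12,13}  [accepting]
end set {11,12,13} — state 11 in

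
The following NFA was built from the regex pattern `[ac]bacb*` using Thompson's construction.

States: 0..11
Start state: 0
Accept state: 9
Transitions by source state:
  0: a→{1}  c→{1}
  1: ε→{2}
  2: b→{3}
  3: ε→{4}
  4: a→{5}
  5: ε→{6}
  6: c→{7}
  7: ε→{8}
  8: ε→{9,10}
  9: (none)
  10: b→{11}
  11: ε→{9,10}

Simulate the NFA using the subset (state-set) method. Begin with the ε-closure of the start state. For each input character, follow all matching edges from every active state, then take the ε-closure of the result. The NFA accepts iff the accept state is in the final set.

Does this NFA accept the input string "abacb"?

initial (ε-close {0}): {0}
'a' @ 1: {1,2}
'b' @ 2: {3,4}
'a' @ 3: {5,6}
'c' @ 4: {7,8,9,10}  (accept∈set)
'b' @ 5: {9,10,11}  (accept∈set)
after full input: {9,10,11}  (accept=9 in)

Answer: ACCEPT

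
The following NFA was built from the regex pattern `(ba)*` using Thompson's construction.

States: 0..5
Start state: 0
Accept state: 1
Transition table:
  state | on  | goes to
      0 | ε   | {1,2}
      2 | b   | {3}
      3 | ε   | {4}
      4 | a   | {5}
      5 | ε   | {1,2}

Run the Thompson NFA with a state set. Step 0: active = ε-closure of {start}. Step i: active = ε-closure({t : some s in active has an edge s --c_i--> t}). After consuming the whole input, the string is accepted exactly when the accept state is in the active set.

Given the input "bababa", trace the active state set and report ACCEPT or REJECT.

S₀ = ε-closure({0}) = {0,1,2}
'b' @ 1: {3,4}
'a' @ 2: {1,2,5}  ✓accept
'b' @ 3: {3,4}
'a' @ 4: {1,2,5}  ✓accept
'b' @ 5: {3,4}
'a' @ 6: {1,2,5}  ✓accept
end set {1,2,5} — state 1 in

Answer: ACCEPT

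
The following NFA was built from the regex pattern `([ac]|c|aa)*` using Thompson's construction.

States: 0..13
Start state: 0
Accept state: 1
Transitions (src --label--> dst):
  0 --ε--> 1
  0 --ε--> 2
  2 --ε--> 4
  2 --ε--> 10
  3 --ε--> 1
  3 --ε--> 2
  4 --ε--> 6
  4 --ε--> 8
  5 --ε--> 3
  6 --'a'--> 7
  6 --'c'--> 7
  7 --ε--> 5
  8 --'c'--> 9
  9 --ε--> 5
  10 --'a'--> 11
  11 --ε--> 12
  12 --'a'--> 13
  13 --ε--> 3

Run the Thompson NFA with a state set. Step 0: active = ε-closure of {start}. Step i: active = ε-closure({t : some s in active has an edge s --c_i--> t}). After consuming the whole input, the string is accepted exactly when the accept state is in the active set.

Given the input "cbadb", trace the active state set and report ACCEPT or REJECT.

Answer: REJECT

Derivation:
initial (ε-close {0}): {0,1,2,4,6,8,10}
'c' @ 1: {1,2,3,4,5,6,7,8,9,10}  ✓accept
'b' @ 2: {}  — no active states
rest 'adb' ignored (set empty)
end set {} — state 1 not in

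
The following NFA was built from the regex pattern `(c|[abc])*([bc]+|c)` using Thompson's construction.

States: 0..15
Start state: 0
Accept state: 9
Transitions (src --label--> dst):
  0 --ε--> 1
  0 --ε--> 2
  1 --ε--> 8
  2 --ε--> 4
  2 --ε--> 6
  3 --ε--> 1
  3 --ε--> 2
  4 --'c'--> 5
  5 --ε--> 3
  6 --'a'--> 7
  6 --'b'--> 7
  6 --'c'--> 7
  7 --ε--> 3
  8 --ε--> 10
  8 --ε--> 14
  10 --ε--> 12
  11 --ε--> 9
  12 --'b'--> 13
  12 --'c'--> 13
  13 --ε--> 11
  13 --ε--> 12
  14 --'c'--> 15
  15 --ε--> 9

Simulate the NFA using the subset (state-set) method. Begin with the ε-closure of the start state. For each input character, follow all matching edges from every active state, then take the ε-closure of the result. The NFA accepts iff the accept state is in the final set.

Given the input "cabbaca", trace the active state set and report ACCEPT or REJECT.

S₀ = ε-closure({0}) = {0,1,2,4,6,8,10,12,14}
'c' @ 1: {1,2,3,4,5,6,7,8,9,10,11,12,13,14,15}  ✓accept
'a' @ 2: {1,2,3,4,6,7,8,10,12,14}
'b' @ 3: {1,2,3,4,6,7,8,9,10,11,12,13,14}  ✓accept
'b' @ 4: {1,2,3,4,6,7,8,9,10,11,12,13,14}  ✓accept
'a' @ 5: {1,2,3,4,6,7,8,10,12,14}
'c' @ 6: {1,2,3,4,5,6,7,8,9,10,11,12,13,14,15}  ✓accept
'a' @ 7: {1,2,3,4,6,7,8,10,12,14}
final: {1,2,3,4,6,7,8,10,12,14}; accept 9 not in set

Answer: REJECT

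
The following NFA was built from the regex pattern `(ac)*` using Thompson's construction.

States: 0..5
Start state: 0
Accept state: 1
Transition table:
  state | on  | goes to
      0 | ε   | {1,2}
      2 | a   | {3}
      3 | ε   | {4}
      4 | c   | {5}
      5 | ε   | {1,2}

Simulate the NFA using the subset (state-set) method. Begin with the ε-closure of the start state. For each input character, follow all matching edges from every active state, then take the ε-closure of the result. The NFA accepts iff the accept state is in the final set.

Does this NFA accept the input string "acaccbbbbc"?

start: ε-closure({0}) = {0,1,2}
'a' @ 1: {3,4}
'c' @ 2: {1,2,5}  (accept∈set)
'a' @ 3: {3,4}
'c' @ 4: {1,2,5}  (accept∈set)
'c' @ 5: {}  — no active states
rest 'bbbbc' ignored (set empty)
end set {} — state 1 not in

Answer: REJECT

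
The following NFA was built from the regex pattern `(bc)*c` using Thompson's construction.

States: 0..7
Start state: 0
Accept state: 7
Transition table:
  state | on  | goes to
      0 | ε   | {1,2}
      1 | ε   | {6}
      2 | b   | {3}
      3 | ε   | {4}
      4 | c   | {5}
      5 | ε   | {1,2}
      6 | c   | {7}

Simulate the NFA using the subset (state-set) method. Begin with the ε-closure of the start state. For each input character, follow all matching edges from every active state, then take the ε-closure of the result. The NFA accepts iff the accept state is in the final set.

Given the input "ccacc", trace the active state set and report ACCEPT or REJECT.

Answer: REJECT

Steps:
S₀ = ε-closure({0}) = {0,1,2,6}
'c' @ 1: {7}  [accepting]
'c' @ 2: {}  — dead — no transitions
rest 'acc' ignored (set empty)
end set {} — state 7 not in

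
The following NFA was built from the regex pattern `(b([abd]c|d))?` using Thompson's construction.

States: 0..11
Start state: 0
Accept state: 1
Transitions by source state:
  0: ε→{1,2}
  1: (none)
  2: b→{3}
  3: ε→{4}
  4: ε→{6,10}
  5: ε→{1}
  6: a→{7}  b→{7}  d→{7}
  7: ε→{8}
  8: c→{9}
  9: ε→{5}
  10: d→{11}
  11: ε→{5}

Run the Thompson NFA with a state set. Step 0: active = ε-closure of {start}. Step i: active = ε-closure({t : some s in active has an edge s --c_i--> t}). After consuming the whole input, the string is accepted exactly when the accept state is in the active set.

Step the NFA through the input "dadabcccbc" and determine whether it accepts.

initial (ε-close {0}): {0,1,2}
'd' @ 1: {}  — state set empty
rest 'adabcccbc' ignored (set empty)
final: {}; accept 1 not in set

Answer: REJECT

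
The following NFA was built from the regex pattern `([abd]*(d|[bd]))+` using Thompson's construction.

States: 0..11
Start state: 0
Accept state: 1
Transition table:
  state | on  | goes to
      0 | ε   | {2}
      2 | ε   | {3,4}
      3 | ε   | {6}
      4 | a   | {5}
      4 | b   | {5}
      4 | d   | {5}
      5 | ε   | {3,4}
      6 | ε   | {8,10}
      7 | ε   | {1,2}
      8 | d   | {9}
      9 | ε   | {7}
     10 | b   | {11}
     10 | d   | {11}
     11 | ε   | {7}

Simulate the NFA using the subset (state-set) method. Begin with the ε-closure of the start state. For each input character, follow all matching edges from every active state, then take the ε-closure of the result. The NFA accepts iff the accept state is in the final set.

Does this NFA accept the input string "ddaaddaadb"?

Answer: ACCEPT

Steps:
start: ε-closure({0}) = {0,2,3,4,6,8,10}
'd' @ 1: {1,2,3,4,5,6,7,8,9,10,11}  ✓accept
'd' @ 2: {1,2,3,4,5,6,7,8,9,10,11}  ✓accept
'a' @ 3: {3,4,5,6,8,10}
'a' @ 4: {3,4,5,6,8,10}
'd' @ 5: {1,2,3,4,5,6,7,8,9,10,11}  ✓accept
'd' @ 6: {1,2,3,4,5,6,7,8,9,10,11}  ✓accept
'a' @ 7: {3,4,5,6,8,10}
'a' @ 8: {3,4,5,6,8,10}
'd' @ 9: {1,2,3,4,5,6,7,8,9,10,11}  ✓accept
'b' @ 10: {1,2,3,4,5,6,7,8,10,11}  ✓accept
final: {1,2,3,4,5,6,7,8,10,11}; accept 1 in set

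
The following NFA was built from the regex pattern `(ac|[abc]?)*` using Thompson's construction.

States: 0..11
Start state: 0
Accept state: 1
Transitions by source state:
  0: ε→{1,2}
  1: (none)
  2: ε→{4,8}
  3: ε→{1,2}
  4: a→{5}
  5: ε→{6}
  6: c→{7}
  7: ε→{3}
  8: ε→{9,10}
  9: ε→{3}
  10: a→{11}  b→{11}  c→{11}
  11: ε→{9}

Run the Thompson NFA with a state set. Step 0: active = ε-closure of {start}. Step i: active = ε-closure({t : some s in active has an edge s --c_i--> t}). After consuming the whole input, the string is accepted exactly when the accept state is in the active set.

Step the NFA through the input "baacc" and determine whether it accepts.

Answer: ACCEPT

Derivation:
start: ε-closure({0}) = {0,1,2,3,4,8,9,10}
'b' @ 1: {1,2,3,4,8,9,10,11}  ✓accept
'a' @ 2: {1,2,3,4,5,6,8,9,10,11}  ✓accept
'a' @ 3: {1,2,3,4,5,6,8,9,10,11}  ✓accept
'c' @ 4: {1,2,3,4,7,8,9,10,11}  ✓accept
'c' @ 5: {1,2,3,4,8,9,10,11}  ✓accept
end set {1,2,3,4,8,9,10,11} — state 1 in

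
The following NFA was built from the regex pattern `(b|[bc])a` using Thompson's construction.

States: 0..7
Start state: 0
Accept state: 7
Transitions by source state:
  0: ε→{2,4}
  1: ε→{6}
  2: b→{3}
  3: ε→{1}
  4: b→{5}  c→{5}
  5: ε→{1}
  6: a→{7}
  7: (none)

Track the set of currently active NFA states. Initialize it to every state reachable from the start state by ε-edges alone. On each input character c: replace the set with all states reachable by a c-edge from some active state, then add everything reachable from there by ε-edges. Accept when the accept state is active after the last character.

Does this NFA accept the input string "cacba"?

Answer: REJECT

Steps:
initial (ε-close {0}): {0,2,4}
'c' @ 1: {1,5,6}
'a' @ 2: {7}  [accepting]
'c' @ 3: {}  — no active states
rest 'ba' ignored (set empty)
end set {} — state 7 not in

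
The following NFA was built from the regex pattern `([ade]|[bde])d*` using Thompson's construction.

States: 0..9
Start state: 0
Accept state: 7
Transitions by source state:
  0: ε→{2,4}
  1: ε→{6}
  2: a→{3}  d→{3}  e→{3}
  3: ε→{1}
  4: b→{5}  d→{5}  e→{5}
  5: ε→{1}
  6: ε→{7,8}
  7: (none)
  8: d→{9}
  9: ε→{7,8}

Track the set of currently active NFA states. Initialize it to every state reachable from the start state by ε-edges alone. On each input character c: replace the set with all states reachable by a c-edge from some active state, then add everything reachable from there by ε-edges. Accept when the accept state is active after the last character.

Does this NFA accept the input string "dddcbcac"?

start: ε-closure({0}) = {0,2,4}
'd' @ 1: {1,3,5,6,7,8}  ✓accept
'd' @ 2: {7,8,9}  ✓accept
'd' @ 3: {7,8,9}  ✓accept
'c' @ 4: {}  — state set empty
rest 'bcac' ignored (set empty)
after full input: {}  (accept=7 not in)

Answer: REJECT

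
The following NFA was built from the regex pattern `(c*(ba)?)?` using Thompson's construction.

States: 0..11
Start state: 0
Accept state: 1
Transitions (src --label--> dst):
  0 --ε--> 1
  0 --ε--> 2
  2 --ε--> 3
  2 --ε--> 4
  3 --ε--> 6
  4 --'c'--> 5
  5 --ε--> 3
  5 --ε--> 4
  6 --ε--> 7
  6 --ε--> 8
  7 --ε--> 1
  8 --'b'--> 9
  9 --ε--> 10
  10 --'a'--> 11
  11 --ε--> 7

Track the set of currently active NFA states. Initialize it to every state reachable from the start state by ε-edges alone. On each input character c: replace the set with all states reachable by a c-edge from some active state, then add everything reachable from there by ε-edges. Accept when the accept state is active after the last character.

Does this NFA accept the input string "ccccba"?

S₀ = ε-closure({0}) = {0,1,2,3,4,6,7,8}
'c' @ 1: {1,3,4,5,6,7,8}  ✓accept
'c' @ 2: {1,3,4,5,6,7,8}  ✓accept
'c' @ 3: {1,3,4,5,6,7,8}  ✓accept
'c' @ 4: {1,3,4,5,6,7,8}  ✓accept
'b' @ 5: {9,10}
'a' @ 6: {1,7,11}  ✓accept
end set {1,7,11} — state 1 in

Answer: ACCEPT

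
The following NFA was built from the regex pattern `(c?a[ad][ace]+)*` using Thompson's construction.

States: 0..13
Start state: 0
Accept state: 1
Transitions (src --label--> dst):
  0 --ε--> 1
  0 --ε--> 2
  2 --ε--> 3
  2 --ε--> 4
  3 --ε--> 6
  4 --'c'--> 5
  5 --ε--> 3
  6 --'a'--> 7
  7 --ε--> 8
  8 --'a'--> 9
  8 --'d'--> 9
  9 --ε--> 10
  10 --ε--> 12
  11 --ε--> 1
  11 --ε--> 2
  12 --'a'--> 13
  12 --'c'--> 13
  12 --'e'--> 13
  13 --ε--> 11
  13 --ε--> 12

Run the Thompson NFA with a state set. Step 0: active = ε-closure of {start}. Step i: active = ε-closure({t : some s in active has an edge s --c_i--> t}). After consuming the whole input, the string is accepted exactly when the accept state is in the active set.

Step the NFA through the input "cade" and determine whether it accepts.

Answer: ACCEPT

Steps:
start: ε-closure({0}) = {0,1,2,3,4,6}
'c' @ 1: {3,5,6}
'a' @ 2: {7,8}
'd' @ 3: {9,10,12}
'e' @ 4: {1,2,3,4,6,11,12,13}  ✓accept
after full input: {1,2,3,4,6,11,12,13}  (accept=1 in)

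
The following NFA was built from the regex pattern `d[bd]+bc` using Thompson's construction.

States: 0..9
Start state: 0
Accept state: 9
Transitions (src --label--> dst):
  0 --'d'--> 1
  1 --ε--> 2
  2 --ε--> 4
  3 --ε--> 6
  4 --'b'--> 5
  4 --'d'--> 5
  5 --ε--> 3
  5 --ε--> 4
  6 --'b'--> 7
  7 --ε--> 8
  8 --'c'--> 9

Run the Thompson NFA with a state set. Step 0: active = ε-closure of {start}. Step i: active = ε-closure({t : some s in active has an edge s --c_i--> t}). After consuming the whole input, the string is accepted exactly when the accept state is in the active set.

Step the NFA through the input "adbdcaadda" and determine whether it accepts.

S₀ = ε-closure({0}) = {0}
'a' @ 1: {}  — no active states
rest 'dbdcaadda' ignored (set empty)
after full input: {}  (accept=9 not in)

Answer: REJECT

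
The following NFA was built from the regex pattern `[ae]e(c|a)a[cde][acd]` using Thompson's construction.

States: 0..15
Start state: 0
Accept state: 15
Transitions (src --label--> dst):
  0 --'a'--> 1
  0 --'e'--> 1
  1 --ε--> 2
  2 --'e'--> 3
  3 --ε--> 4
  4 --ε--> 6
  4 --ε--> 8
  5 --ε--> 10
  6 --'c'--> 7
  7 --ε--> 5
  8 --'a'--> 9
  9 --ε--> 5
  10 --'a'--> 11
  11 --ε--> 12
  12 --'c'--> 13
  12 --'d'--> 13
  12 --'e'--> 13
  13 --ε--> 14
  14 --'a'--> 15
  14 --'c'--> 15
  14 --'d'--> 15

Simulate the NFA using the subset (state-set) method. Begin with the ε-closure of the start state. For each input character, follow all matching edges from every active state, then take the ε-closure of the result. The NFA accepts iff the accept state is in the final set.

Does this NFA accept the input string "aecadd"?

S₀ = ε-closure({0}) = {0}
'a' @ 1: {1,2}
'e' @ 2: {3,4,6,8}
'c' @ 3: {5,7,10}
'a' @ 4: {11,12}
'd' @ 5: {13,14}
'd' @ 6: {15}  ✓accept
final: {15}; accept 15 in set

Answer: ACCEPT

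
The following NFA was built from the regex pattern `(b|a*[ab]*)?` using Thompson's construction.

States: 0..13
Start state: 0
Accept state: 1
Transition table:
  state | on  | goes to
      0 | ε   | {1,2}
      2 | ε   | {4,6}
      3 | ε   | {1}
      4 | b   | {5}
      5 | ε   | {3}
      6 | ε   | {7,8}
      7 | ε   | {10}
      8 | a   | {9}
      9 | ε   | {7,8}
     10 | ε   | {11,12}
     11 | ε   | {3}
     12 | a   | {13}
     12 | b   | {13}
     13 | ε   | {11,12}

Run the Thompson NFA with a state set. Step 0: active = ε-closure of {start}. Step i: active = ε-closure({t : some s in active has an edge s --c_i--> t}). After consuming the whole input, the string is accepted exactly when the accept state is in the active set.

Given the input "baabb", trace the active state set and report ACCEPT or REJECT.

Answer: ACCEPT

Steps:
start: ε-closure({0}) = {0,1,2,3,4,6,7,8,10,11,12}
'b' @ 1: {1,3,5,11,12,13}  (accept∈set)
'a' @ 2: {1,3,11,12,13}  (accept∈set)
'a' @ 3: {1,3,11,12,13}  (accept∈set)
'b' @ 4: {1,3,11,12,13}  (accept∈set)
'b' @ 5: {1,3,11,12,13}  (accept∈set)
final: {1,3,11,12,13}; accept 1 in set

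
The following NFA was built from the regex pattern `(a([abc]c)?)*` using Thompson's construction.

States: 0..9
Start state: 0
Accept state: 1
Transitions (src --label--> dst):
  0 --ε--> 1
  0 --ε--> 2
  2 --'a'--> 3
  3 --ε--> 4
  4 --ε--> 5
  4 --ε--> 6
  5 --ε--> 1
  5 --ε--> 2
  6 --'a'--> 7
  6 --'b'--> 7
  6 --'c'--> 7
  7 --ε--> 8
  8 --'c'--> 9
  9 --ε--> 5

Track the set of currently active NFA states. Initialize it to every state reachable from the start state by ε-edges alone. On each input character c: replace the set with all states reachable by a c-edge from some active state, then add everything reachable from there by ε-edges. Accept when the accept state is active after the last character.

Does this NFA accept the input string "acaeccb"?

Answer: REJECT

Steps:
start: ε-closure({0}) = {0,1,2}
'a' @ 1: {1,2,3,4,5,6}  ✓accept
'c' @ 2: {7,8}
'a' @ 3: {}  — state set empty
rest 'eccb' ignored (set empty)
end set {} — state 1 not in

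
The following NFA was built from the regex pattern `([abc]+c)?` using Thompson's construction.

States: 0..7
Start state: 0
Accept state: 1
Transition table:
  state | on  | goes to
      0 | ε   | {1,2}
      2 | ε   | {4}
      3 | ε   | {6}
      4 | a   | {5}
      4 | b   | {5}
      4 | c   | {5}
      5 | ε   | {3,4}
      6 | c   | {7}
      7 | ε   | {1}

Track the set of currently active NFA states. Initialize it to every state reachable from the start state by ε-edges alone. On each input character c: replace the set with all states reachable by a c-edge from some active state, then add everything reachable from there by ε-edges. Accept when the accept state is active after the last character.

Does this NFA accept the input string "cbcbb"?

start: ε-closure({0}) = {0,1,2,4}
'c' @ 1: {3,4,5,6}
'b' @ 2: {3,4,5,6}
'c' @ 3: {1,3,4,5,6,7}  [accepting]
'b' @ 4: {3,4,5,6}
'b' @ 5: {3,4,5,6}
after full input: {3,4,5,6}  (accept=1 not in)

Answer: REJECT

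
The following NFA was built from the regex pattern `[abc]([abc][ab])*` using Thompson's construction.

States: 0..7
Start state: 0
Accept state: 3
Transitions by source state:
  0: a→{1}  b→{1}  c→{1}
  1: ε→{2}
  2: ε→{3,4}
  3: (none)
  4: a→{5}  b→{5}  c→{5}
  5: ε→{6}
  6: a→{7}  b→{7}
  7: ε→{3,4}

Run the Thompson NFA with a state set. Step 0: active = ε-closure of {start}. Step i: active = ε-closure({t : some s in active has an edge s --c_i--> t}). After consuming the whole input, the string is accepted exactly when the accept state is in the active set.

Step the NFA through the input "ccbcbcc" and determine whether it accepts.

Answer: REJECT

Derivation:
initial (ε-close {0}): {0}
'c' @ 1: {1,2,3,4}  ✓accept
'c' @ 2: {5,6}
'b' @ 3: {3,4,7}  ✓accept
'c' @ 4: {5,6}
'b' @ 5: {3,4,7}  ✓accept
'c' @ 6: {5,6}
'c' @ 7: {}  — no active states
final: {}; accept 3 not in set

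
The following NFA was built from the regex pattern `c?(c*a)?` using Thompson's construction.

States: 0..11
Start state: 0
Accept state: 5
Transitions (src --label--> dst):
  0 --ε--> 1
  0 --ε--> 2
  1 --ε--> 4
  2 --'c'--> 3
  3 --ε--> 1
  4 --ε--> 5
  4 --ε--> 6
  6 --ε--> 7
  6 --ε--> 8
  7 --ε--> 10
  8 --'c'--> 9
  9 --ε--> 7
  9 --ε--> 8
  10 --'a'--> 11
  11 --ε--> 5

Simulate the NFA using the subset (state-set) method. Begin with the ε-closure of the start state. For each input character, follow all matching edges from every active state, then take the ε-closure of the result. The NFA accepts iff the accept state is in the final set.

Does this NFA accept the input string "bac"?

start: ε-closure({0}) = {0,1,2,4,5,6,7,8,10}
'b' @ 1: {}  — no active states
rest 'ac' ignored (set empty)
end set {} — state 5 not in

Answer: REJECT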